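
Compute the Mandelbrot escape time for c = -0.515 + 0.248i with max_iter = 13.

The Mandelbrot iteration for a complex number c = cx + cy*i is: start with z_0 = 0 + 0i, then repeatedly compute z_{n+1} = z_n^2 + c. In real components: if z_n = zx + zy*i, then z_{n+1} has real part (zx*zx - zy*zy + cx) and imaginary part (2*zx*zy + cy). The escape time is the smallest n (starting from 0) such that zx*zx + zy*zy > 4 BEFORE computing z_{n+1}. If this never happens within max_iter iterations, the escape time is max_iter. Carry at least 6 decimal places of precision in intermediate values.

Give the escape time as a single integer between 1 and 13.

Answer: 13

Derivation:
z_0 = 0 + 0i, c = -0.5150 + 0.2480i
Iter 1: z = -0.5150 + 0.2480i, |z|^2 = 0.3267
Iter 2: z = -0.3113 + -0.0074i, |z|^2 = 0.0969
Iter 3: z = -0.4182 + 0.2526i, |z|^2 = 0.2387
Iter 4: z = -0.4040 + 0.0367i, |z|^2 = 0.1645
Iter 5: z = -0.3532 + 0.2183i, |z|^2 = 0.1724
Iter 6: z = -0.4379 + 0.0938i, |z|^2 = 0.2006
Iter 7: z = -0.3320 + 0.1659i, |z|^2 = 0.1377
Iter 8: z = -0.4323 + 0.1379i, |z|^2 = 0.2059
Iter 9: z = -0.3471 + 0.1288i, |z|^2 = 0.1371
Iter 10: z = -0.4111 + 0.1586i, |z|^2 = 0.1941
Iter 11: z = -0.3712 + 0.1176i, |z|^2 = 0.1516
Iter 12: z = -0.3911 + 0.1607i, |z|^2 = 0.1788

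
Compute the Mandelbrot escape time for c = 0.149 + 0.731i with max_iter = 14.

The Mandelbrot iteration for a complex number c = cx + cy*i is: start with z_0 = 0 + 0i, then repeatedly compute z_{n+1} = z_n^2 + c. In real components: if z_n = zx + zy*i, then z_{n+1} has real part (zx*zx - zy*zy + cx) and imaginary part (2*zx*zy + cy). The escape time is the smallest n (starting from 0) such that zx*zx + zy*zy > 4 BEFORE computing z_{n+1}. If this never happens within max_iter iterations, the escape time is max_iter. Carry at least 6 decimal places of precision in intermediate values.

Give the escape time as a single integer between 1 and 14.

z_0 = 0 + 0i, c = 0.1490 + 0.7310i
Iter 1: z = 0.1490 + 0.7310i, |z|^2 = 0.5566
Iter 2: z = -0.3632 + 0.9488i, |z|^2 = 1.0322
Iter 3: z = -0.6194 + 0.0418i, |z|^2 = 0.3854
Iter 4: z = 0.5309 + 0.6792i, |z|^2 = 0.7431
Iter 5: z = -0.0304 + 1.4522i, |z|^2 = 2.1097
Iter 6: z = -1.9589 + 0.6427i, |z|^2 = 4.2502
Escaped at iteration 6

Answer: 6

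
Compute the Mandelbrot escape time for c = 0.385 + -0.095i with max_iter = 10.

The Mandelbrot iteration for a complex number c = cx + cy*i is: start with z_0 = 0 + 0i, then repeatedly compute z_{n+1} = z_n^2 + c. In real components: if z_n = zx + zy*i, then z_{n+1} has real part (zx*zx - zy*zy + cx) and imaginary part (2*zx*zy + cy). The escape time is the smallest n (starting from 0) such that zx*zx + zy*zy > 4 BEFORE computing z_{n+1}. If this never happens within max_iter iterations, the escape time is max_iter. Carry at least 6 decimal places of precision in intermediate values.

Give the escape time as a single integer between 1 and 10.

z_0 = 0 + 0i, c = 0.3850 + -0.0950i
Iter 1: z = 0.3850 + -0.0950i, |z|^2 = 0.1573
Iter 2: z = 0.5242 + -0.1682i, |z|^2 = 0.3031
Iter 3: z = 0.6315 + -0.2713i, |z|^2 = 0.4724
Iter 4: z = 0.7102 + -0.4376i, |z|^2 = 0.6959
Iter 5: z = 0.6979 + -0.7166i, |z|^2 = 1.0006
Iter 6: z = 0.3584 + -1.0952i, |z|^2 = 1.3280
Iter 7: z = -0.6860 + -0.8802i, |z|^2 = 1.2454
Iter 8: z = 0.0810 + 1.1127i, |z|^2 = 1.2446
Iter 9: z = -0.8465 + 0.0852i, |z|^2 = 0.7238

Answer: 10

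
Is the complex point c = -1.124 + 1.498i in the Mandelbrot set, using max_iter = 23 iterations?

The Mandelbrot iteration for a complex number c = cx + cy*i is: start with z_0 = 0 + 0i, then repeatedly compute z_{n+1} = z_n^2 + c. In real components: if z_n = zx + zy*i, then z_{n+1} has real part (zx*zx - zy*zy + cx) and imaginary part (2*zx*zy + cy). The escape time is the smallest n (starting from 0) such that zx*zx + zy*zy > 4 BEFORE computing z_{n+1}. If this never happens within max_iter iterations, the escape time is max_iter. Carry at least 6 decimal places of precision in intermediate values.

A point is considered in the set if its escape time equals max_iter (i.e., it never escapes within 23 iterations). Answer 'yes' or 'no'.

z_0 = 0 + 0i, c = -1.1240 + 1.4980i
Iter 1: z = -1.1240 + 1.4980i, |z|^2 = 3.5074
Iter 2: z = -2.1046 + -1.8695i, |z|^2 = 7.9245
Escaped at iteration 2

Answer: no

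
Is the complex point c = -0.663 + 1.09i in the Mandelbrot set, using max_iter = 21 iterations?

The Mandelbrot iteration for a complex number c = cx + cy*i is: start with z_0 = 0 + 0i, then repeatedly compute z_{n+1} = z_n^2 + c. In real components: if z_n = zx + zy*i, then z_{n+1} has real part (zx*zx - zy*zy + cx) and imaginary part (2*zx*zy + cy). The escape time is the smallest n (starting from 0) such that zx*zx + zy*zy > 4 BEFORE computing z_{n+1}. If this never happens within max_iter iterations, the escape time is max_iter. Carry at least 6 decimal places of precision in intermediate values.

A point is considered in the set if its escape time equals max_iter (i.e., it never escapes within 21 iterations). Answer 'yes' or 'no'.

Answer: no

Derivation:
z_0 = 0 + 0i, c = -0.6630 + 1.0900i
Iter 1: z = -0.6630 + 1.0900i, |z|^2 = 1.6277
Iter 2: z = -1.4115 + -0.3553i, |z|^2 = 2.1187
Iter 3: z = 1.2032 + 2.0931i, |z|^2 = 5.8288
Escaped at iteration 3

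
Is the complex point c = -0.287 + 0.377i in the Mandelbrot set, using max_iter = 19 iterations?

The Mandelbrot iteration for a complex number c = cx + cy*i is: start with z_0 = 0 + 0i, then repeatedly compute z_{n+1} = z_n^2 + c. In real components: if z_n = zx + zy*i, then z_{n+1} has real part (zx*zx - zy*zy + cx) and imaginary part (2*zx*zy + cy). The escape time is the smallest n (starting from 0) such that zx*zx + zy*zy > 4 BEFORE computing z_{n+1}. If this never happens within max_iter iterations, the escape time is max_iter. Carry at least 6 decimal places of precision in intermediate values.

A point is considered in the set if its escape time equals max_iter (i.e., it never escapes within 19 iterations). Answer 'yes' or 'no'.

z_0 = 0 + 0i, c = -0.2870 + 0.3770i
Iter 1: z = -0.2870 + 0.3770i, |z|^2 = 0.2245
Iter 2: z = -0.3468 + 0.1606i, |z|^2 = 0.1460
Iter 3: z = -0.1926 + 0.2656i, |z|^2 = 0.1076
Iter 4: z = -0.3205 + 0.2747i, |z|^2 = 0.1782
Iter 5: z = -0.2598 + 0.2009i, |z|^2 = 0.1078
Iter 6: z = -0.2599 + 0.2726i, |z|^2 = 0.1419
Iter 7: z = -0.2938 + 0.2353i, |z|^2 = 0.1417
Iter 8: z = -0.2561 + 0.2388i, |z|^2 = 0.1226
Iter 9: z = -0.2784 + 0.2547i, |z|^2 = 0.1424
Iter 10: z = -0.2744 + 0.2351i, |z|^2 = 0.1306
Iter 11: z = -0.2670 + 0.2480i, |z|^2 = 0.1328
Iter 12: z = -0.2772 + 0.2446i, |z|^2 = 0.1367
Iter 13: z = -0.2700 + 0.2414i, |z|^2 = 0.1312
Iter 14: z = -0.2724 + 0.2466i, |z|^2 = 0.1350
Iter 15: z = -0.2736 + 0.2426i, |z|^2 = 0.1337
Iter 16: z = -0.2710 + 0.2442i, |z|^2 = 0.1331
Iter 17: z = -0.2732 + 0.2446i, |z|^2 = 0.1345
Iter 18: z = -0.2722 + 0.2433i, |z|^2 = 0.1333
Did not escape in 19 iterations → in set

Answer: yes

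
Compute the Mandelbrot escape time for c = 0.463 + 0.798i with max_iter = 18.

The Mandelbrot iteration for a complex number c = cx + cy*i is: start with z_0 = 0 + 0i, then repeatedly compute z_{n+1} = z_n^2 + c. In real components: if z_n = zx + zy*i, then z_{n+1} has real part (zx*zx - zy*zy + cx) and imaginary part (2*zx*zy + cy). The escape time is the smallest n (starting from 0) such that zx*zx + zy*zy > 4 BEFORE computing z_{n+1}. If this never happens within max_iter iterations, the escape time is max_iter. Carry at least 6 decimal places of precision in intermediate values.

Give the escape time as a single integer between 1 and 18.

z_0 = 0 + 0i, c = 0.4630 + 0.7980i
Iter 1: z = 0.4630 + 0.7980i, |z|^2 = 0.8512
Iter 2: z = 0.0406 + 1.5369i, |z|^2 = 2.3639
Iter 3: z = -1.8976 + 0.9227i, |z|^2 = 4.4521
Escaped at iteration 3

Answer: 3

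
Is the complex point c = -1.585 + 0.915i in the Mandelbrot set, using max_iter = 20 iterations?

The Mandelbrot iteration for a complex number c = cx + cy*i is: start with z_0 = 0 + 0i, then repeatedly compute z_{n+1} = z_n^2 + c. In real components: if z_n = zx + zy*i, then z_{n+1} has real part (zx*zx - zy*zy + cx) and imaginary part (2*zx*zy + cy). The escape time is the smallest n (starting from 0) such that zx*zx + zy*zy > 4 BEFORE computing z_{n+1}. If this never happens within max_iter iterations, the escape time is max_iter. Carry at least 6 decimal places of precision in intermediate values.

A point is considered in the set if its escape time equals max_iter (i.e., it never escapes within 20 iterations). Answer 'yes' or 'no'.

Answer: no

Derivation:
z_0 = 0 + 0i, c = -1.5850 + 0.9150i
Iter 1: z = -1.5850 + 0.9150i, |z|^2 = 3.3495
Iter 2: z = 0.0900 + -1.9855i, |z|^2 = 3.9505
Iter 3: z = -5.5193 + 0.5576i, |z|^2 = 30.7737
Escaped at iteration 3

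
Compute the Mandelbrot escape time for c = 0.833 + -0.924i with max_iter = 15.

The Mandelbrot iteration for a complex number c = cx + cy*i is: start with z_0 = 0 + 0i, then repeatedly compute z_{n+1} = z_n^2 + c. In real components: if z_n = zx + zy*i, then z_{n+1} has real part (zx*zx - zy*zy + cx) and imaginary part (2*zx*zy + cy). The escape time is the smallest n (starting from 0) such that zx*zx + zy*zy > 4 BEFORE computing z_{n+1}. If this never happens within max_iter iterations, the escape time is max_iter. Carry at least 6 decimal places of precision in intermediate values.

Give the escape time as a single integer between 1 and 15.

z_0 = 0 + 0i, c = 0.8330 + -0.9240i
Iter 1: z = 0.8330 + -0.9240i, |z|^2 = 1.5477
Iter 2: z = 0.6731 + -2.4634i, |z|^2 = 6.5213
Escaped at iteration 2

Answer: 2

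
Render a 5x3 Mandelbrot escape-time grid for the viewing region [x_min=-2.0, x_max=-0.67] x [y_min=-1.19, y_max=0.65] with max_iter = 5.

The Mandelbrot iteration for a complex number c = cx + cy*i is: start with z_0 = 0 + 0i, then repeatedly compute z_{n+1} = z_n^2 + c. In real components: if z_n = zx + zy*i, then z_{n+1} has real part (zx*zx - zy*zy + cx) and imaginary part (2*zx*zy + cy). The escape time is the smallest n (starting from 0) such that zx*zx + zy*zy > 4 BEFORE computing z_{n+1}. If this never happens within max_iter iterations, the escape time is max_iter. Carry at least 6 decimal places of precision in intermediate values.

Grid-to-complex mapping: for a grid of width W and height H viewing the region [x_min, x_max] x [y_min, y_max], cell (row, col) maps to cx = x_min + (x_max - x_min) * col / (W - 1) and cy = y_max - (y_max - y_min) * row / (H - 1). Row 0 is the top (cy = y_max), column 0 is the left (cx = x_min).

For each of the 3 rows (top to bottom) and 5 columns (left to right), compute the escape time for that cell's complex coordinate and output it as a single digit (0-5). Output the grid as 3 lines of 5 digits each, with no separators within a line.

(row=0, col=0): c = -2.0000 + 0.6500i → escape time 1
(row=0, col=1): c = -1.6675 + 0.6500i → escape time 3
(row=0, col=2): c = -1.3350 + 0.6500i → escape time 3
(row=0, col=3): c = -1.0025 + 0.6500i → escape time 4
(row=0, col=4): c = -0.6700 + 0.6500i → escape time 5
(row=1, col=0): c = -2.0000 + -0.2700i → escape time 1
(row=1, col=1): c = -1.6675 + -0.2700i → escape time 4
(row=1, col=2): c = -1.3350 + -0.2700i → escape time 5
(row=1, col=3): c = -1.0025 + -0.2700i → escape time 5
(row=1, col=4): c = -0.6700 + -0.2700i → escape time 5
(row=2, col=0): c = -2.0000 + -1.1900i → escape time 1
(row=2, col=1): c = -1.6675 + -1.1900i → escape time 1
(row=2, col=2): c = -1.3350 + -1.1900i → escape time 2
(row=2, col=3): c = -1.0025 + -1.1900i → escape time 3
(row=2, col=4): c = -0.6700 + -1.1900i → escape time 3

Answer: 13345
14555
11233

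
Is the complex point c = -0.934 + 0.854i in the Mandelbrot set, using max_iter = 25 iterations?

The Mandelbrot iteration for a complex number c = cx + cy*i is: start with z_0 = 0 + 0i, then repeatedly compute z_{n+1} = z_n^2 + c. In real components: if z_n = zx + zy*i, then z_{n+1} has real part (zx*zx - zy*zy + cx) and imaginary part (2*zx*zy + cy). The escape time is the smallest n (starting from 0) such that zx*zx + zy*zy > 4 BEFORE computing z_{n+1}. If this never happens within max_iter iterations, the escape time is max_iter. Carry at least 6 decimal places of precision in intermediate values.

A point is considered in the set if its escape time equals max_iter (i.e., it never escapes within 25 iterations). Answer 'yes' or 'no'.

z_0 = 0 + 0i, c = -0.9340 + 0.8540i
Iter 1: z = -0.9340 + 0.8540i, |z|^2 = 1.6017
Iter 2: z = -0.7910 + -0.7413i, |z|^2 = 1.1751
Iter 3: z = -0.8579 + 2.0266i, |z|^2 = 4.8432
Escaped at iteration 3

Answer: no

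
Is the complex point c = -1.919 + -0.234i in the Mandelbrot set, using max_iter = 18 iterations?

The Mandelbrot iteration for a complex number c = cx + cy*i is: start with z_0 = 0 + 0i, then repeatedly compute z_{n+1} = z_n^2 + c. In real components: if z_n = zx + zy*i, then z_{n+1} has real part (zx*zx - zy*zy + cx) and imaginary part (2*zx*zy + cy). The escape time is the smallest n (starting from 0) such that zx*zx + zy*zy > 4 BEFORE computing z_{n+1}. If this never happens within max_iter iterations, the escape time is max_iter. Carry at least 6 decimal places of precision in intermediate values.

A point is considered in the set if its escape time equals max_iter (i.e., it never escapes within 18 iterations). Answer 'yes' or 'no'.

Answer: no

Derivation:
z_0 = 0 + 0i, c = -1.9190 + -0.2340i
Iter 1: z = -1.9190 + -0.2340i, |z|^2 = 3.7373
Iter 2: z = 1.7088 + 0.6641i, |z|^2 = 3.3610
Iter 3: z = 0.5600 + 2.0356i, |z|^2 = 4.4573
Escaped at iteration 3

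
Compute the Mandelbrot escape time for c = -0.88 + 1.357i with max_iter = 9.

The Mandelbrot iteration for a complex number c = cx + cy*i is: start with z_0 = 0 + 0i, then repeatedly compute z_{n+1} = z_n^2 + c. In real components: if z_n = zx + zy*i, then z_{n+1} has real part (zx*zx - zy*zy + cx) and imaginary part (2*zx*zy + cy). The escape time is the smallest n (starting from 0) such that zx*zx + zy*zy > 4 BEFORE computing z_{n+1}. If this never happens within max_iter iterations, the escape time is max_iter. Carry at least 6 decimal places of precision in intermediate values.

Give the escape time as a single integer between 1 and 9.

Answer: 2

Derivation:
z_0 = 0 + 0i, c = -0.8800 + 1.3570i
Iter 1: z = -0.8800 + 1.3570i, |z|^2 = 2.6158
Iter 2: z = -1.9470 + -1.0313i, |z|^2 = 4.8546
Escaped at iteration 2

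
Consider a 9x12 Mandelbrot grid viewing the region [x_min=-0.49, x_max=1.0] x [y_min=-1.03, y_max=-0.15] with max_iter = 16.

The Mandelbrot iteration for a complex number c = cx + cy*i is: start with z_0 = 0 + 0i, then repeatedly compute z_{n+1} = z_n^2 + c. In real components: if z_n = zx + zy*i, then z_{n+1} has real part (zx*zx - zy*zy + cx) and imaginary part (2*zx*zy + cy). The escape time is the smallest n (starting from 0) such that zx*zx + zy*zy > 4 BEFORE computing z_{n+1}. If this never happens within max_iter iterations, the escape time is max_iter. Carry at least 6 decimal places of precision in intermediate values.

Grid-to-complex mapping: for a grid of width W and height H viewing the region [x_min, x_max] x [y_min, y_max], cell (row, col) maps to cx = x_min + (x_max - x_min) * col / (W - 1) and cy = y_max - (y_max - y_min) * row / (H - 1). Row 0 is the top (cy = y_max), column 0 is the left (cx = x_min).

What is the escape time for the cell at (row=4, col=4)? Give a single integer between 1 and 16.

Answer: 16

Derivation:
z_0 = 0 + 0i, c = 0.2550 + -0.4700i
Iter 1: z = 0.2550 + -0.4700i, |z|^2 = 0.2859
Iter 2: z = 0.0991 + -0.7097i, |z|^2 = 0.5135
Iter 3: z = -0.2388 + -0.6107i, |z|^2 = 0.4300
Iter 4: z = -0.0609 + -0.1783i, |z|^2 = 0.0355
Iter 5: z = 0.2269 + -0.4483i, |z|^2 = 0.2525
Iter 6: z = 0.1055 + -0.6735i, |z|^2 = 0.4647
Iter 7: z = -0.1874 + -0.6121i, |z|^2 = 0.4098
Iter 8: z = -0.0846 + -0.2406i, |z|^2 = 0.0650
Iter 9: z = 0.2043 + -0.4293i, |z|^2 = 0.2260
Iter 10: z = 0.1124 + -0.6454i, |z|^2 = 0.4292
Iter 11: z = -0.1489 + -0.6151i, |z|^2 = 0.4006
Iter 12: z = -0.1012 + -0.2868i, |z|^2 = 0.0925
Iter 13: z = 0.1830 + -0.4119i, |z|^2 = 0.2032
Iter 14: z = 0.1188 + -0.6208i, |z|^2 = 0.3994
Iter 15: z = -0.1162 + -0.6175i, |z|^2 = 0.3948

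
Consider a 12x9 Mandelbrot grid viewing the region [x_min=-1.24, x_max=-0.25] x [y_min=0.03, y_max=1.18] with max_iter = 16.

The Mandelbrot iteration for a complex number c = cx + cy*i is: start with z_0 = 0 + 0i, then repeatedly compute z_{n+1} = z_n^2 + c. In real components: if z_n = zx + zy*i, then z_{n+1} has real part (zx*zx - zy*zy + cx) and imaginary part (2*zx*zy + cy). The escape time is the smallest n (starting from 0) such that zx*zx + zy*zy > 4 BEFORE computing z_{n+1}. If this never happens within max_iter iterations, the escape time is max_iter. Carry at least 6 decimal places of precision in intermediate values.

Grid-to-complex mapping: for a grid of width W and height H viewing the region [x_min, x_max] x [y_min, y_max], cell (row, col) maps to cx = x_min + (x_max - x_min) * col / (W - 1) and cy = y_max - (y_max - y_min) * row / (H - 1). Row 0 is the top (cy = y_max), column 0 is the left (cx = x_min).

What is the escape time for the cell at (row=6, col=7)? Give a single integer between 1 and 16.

Answer: 16

Derivation:
z_0 = 0 + 0i, c = -0.6100 + 0.3175i
Iter 1: z = -0.6100 + 0.3175i, |z|^2 = 0.4729
Iter 2: z = -0.3387 + -0.0698i, |z|^2 = 0.1196
Iter 3: z = -0.5002 + 0.3648i, |z|^2 = 0.3832
Iter 4: z = -0.4929 + -0.0474i, |z|^2 = 0.2452
Iter 5: z = -0.3693 + 0.3643i, |z|^2 = 0.2690
Iter 6: z = -0.6063 + 0.0485i, |z|^2 = 0.3700
Iter 7: z = -0.2447 + 0.2587i, |z|^2 = 0.1268
Iter 8: z = -0.6170 + 0.1909i, |z|^2 = 0.4172
Iter 9: z = -0.2657 + 0.0819i, |z|^2 = 0.0773
Iter 10: z = -0.5461 + 0.2740i, |z|^2 = 0.3733
Iter 11: z = -0.3868 + 0.0183i, |z|^2 = 0.1500
Iter 12: z = -0.4607 + 0.3034i, |z|^2 = 0.3043
Iter 13: z = -0.4898 + 0.0380i, |z|^2 = 0.2413
Iter 14: z = -0.3716 + 0.2803i, |z|^2 = 0.2166
Iter 15: z = -0.5505 + 0.1092i, |z|^2 = 0.3150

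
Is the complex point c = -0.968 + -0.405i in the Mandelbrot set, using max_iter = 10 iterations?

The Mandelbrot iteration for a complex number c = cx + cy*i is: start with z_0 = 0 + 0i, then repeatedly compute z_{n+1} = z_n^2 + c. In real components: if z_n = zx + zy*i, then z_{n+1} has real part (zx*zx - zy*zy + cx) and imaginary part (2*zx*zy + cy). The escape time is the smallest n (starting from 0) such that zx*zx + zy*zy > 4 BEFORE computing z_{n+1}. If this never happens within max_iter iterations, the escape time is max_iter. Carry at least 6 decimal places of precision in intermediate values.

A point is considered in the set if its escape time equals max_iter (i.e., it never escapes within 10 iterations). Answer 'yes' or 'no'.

z_0 = 0 + 0i, c = -0.9680 + -0.4050i
Iter 1: z = -0.9680 + -0.4050i, |z|^2 = 1.1010
Iter 2: z = -0.1950 + 0.3791i, |z|^2 = 0.1817
Iter 3: z = -1.0737 + -0.5528i, |z|^2 = 1.4584
Iter 4: z = -0.1209 + 0.7821i, |z|^2 = 0.6264
Iter 5: z = -1.5651 + -0.5941i, |z|^2 = 2.8026
Iter 6: z = 1.1288 + 1.4546i, |z|^2 = 3.3899
Iter 7: z = -1.8096 + 2.8788i, |z|^2 = 11.5618
Escaped at iteration 7

Answer: no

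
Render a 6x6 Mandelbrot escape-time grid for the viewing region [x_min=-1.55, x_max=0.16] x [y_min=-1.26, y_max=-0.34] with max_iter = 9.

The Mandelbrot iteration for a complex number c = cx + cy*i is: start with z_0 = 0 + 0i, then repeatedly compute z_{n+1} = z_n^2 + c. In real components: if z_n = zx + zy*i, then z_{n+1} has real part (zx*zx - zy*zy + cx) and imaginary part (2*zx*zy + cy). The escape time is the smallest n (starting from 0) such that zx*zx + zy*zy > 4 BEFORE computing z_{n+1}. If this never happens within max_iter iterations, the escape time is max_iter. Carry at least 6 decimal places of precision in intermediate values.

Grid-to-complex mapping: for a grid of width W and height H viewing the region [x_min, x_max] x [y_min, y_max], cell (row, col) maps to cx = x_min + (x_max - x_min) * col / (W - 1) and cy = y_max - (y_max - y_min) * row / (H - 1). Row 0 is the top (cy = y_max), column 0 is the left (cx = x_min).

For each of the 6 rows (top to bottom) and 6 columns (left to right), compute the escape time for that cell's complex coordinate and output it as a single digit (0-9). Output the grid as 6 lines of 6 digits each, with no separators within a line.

Answer: 498999
345999
334997
333495
233494
223332

Derivation:
(row=0, col=0): c = -1.5500 + -0.3400i → escape time 4
(row=0, col=1): c = -1.2080 + -0.3400i → escape time 9
(row=0, col=2): c = -0.8660 + -0.3400i → escape time 8
(row=0, col=3): c = -0.5240 + -0.3400i → escape time 9
(row=0, col=4): c = -0.1820 + -0.3400i → escape time 9
(row=0, col=5): c = 0.1600 + -0.3400i → escape time 9
(row=1, col=0): c = -1.5500 + -0.5240i → escape time 3
(row=1, col=1): c = -1.2080 + -0.5240i → escape time 4
(row=1, col=2): c = -0.8660 + -0.5240i → escape time 5
(row=1, col=3): c = -0.5240 + -0.5240i → escape time 9
(row=1, col=4): c = -0.1820 + -0.5240i → escape time 9
(row=1, col=5): c = 0.1600 + -0.5240i → escape time 9
(row=2, col=0): c = -1.5500 + -0.7080i → escape time 3
(row=2, col=1): c = -1.2080 + -0.7080i → escape time 3
(row=2, col=2): c = -0.8660 + -0.7080i → escape time 4
(row=2, col=3): c = -0.5240 + -0.7080i → escape time 9
(row=2, col=4): c = -0.1820 + -0.7080i → escape time 9
(row=2, col=5): c = 0.1600 + -0.7080i → escape time 7
(row=3, col=0): c = -1.5500 + -0.8920i → escape time 3
(row=3, col=1): c = -1.2080 + -0.8920i → escape time 3
(row=3, col=2): c = -0.8660 + -0.8920i → escape time 3
(row=3, col=3): c = -0.5240 + -0.8920i → escape time 4
(row=3, col=4): c = -0.1820 + -0.8920i → escape time 9
(row=3, col=5): c = 0.1600 + -0.8920i → escape time 5
(row=4, col=0): c = -1.5500 + -1.0760i → escape time 2
(row=4, col=1): c = -1.2080 + -1.0760i → escape time 3
(row=4, col=2): c = -0.8660 + -1.0760i → escape time 3
(row=4, col=3): c = -0.5240 + -1.0760i → escape time 4
(row=4, col=4): c = -0.1820 + -1.0760i → escape time 9
(row=4, col=5): c = 0.1600 + -1.0760i → escape time 4
(row=5, col=0): c = -1.5500 + -1.2600i → escape time 2
(row=5, col=1): c = -1.2080 + -1.2600i → escape time 2
(row=5, col=2): c = -0.8660 + -1.2600i → escape time 3
(row=5, col=3): c = -0.5240 + -1.2600i → escape time 3
(row=5, col=4): c = -0.1820 + -1.2600i → escape time 3
(row=5, col=5): c = 0.1600 + -1.2600i → escape time 2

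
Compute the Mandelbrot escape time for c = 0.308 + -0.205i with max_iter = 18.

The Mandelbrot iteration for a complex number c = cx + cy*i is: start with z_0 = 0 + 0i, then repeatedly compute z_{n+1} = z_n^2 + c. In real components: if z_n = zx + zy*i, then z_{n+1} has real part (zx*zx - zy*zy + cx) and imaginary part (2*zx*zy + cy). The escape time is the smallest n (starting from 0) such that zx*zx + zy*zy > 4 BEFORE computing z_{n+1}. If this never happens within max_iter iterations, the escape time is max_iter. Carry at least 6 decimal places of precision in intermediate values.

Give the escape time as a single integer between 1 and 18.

Answer: 18

Derivation:
z_0 = 0 + 0i, c = 0.3080 + -0.2050i
Iter 1: z = 0.3080 + -0.2050i, |z|^2 = 0.1369
Iter 2: z = 0.3608 + -0.3313i, |z|^2 = 0.2400
Iter 3: z = 0.3285 + -0.4441i, |z|^2 = 0.3051
Iter 4: z = 0.2187 + -0.4967i, |z|^2 = 0.2946
Iter 5: z = 0.1091 + -0.4222i, |z|^2 = 0.1902
Iter 6: z = 0.1416 + -0.2971i, |z|^2 = 0.1083
Iter 7: z = 0.2398 + -0.2892i, |z|^2 = 0.1411
Iter 8: z = 0.2819 + -0.3437i, |z|^2 = 0.1976
Iter 9: z = 0.2694 + -0.3987i, |z|^2 = 0.2315
Iter 10: z = 0.2216 + -0.4198i, |z|^2 = 0.2253
Iter 11: z = 0.1808 + -0.3910i, |z|^2 = 0.1856
Iter 12: z = 0.1878 + -0.3464i, |z|^2 = 0.1553
Iter 13: z = 0.2233 + -0.3351i, |z|^2 = 0.1622
Iter 14: z = 0.2455 + -0.3546i, |z|^2 = 0.1861
Iter 15: z = 0.2425 + -0.3792i, |z|^2 = 0.2026
Iter 16: z = 0.2231 + -0.3889i, |z|^2 = 0.2010
Iter 17: z = 0.2065 + -0.3785i, |z|^2 = 0.1859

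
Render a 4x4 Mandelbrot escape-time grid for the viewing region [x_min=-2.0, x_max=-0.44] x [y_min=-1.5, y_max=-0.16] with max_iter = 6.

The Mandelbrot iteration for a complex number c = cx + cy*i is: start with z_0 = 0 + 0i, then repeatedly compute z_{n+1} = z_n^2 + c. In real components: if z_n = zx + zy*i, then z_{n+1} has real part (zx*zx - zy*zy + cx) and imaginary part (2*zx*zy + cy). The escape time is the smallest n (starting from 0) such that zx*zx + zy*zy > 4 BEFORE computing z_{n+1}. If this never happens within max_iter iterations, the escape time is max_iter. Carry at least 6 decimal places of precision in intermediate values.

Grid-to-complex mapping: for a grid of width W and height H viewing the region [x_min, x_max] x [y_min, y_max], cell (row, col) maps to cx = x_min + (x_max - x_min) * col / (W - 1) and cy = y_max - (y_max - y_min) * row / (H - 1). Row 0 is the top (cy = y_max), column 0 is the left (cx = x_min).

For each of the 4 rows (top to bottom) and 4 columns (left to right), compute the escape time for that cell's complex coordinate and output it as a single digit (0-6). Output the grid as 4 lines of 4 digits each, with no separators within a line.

(row=0, col=0): c = -2.0000 + -0.1600i → escape time 1
(row=0, col=1): c = -1.4800 + -0.1600i → escape time 6
(row=0, col=2): c = -0.9600 + -0.1600i → escape time 6
(row=0, col=3): c = -0.4400 + -0.1600i → escape time 6
(row=1, col=0): c = -2.0000 + -0.6067i → escape time 1
(row=1, col=1): c = -1.4800 + -0.6067i → escape time 3
(row=1, col=2): c = -0.9600 + -0.6067i → escape time 5
(row=1, col=3): c = -0.4400 + -0.6067i → escape time 6
(row=2, col=0): c = -2.0000 + -1.0533i → escape time 1
(row=2, col=1): c = -1.4800 + -1.0533i → escape time 2
(row=2, col=2): c = -0.9600 + -1.0533i → escape time 3
(row=2, col=3): c = -0.4400 + -1.0533i → escape time 4
(row=3, col=0): c = -2.0000 + -1.5000i → escape time 1
(row=3, col=1): c = -1.4800 + -1.5000i → escape time 1
(row=3, col=2): c = -0.9600 + -1.5000i → escape time 2
(row=3, col=3): c = -0.4400 + -1.5000i → escape time 2

Answer: 1666
1356
1234
1122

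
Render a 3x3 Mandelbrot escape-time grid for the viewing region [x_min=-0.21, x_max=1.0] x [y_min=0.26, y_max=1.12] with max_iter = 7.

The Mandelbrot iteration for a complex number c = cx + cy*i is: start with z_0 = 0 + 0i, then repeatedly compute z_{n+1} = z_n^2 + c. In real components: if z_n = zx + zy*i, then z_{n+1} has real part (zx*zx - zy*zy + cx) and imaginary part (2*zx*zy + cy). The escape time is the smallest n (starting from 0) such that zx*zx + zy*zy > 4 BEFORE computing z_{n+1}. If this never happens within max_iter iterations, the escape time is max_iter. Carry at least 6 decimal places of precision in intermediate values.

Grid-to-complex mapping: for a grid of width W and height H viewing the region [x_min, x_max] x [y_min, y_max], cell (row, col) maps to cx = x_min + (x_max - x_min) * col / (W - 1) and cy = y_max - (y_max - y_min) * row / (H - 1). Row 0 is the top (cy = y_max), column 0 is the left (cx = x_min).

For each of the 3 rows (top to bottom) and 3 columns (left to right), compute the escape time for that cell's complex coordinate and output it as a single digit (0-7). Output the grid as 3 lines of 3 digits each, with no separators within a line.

Answer: 722
762
772

Derivation:
(row=0, col=0): c = -0.2100 + 1.1200i → escape time 7
(row=0, col=1): c = 0.3950 + 1.1200i → escape time 2
(row=0, col=2): c = 1.0000 + 1.1200i → escape time 2
(row=1, col=0): c = -0.2100 + 0.6900i → escape time 7
(row=1, col=1): c = 0.3950 + 0.6900i → escape time 6
(row=1, col=2): c = 1.0000 + 0.6900i → escape time 2
(row=2, col=0): c = -0.2100 + 0.2600i → escape time 7
(row=2, col=1): c = 0.3950 + 0.2600i → escape time 7
(row=2, col=2): c = 1.0000 + 0.2600i → escape time 2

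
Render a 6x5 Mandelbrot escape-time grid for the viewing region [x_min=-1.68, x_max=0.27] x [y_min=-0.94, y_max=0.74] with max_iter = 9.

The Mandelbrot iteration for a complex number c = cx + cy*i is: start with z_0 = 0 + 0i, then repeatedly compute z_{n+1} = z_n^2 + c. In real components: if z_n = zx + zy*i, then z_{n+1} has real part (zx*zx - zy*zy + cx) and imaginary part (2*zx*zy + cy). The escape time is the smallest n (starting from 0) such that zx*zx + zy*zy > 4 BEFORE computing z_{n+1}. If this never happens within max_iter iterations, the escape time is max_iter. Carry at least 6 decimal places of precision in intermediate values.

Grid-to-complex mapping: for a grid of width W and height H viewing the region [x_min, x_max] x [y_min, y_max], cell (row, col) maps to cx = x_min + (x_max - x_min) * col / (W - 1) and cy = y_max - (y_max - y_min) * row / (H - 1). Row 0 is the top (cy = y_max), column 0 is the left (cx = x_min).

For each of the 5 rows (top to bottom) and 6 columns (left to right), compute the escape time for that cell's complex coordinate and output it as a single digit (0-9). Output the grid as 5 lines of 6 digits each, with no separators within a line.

Answer: 334695
489999
699999
345999
233494

Derivation:
(row=0, col=0): c = -1.6800 + 0.7400i → escape time 3
(row=0, col=1): c = -1.2900 + 0.7400i → escape time 3
(row=0, col=2): c = -0.9000 + 0.7400i → escape time 4
(row=0, col=3): c = -0.5100 + 0.7400i → escape time 6
(row=0, col=4): c = -0.1200 + 0.7400i → escape time 9
(row=0, col=5): c = 0.2700 + 0.7400i → escape time 5
(row=1, col=0): c = -1.6800 + 0.3200i → escape time 4
(row=1, col=1): c = -1.2900 + 0.3200i → escape time 8
(row=1, col=2): c = -0.9000 + 0.3200i → escape time 9
(row=1, col=3): c = -0.5100 + 0.3200i → escape time 9
(row=1, col=4): c = -0.1200 + 0.3200i → escape time 9
(row=1, col=5): c = 0.2700 + 0.3200i → escape time 9
(row=2, col=0): c = -1.6800 + -0.1000i → escape time 6
(row=2, col=1): c = -1.2900 + -0.1000i → escape time 9
(row=2, col=2): c = -0.9000 + -0.1000i → escape time 9
(row=2, col=3): c = -0.5100 + -0.1000i → escape time 9
(row=2, col=4): c = -0.1200 + -0.1000i → escape time 9
(row=2, col=5): c = 0.2700 + -0.1000i → escape time 9
(row=3, col=0): c = -1.6800 + -0.5200i → escape time 3
(row=3, col=1): c = -1.2900 + -0.5200i → escape time 4
(row=3, col=2): c = -0.9000 + -0.5200i → escape time 5
(row=3, col=3): c = -0.5100 + -0.5200i → escape time 9
(row=3, col=4): c = -0.1200 + -0.5200i → escape time 9
(row=3, col=5): c = 0.2700 + -0.5200i → escape time 9
(row=4, col=0): c = -1.6800 + -0.9400i → escape time 2
(row=4, col=1): c = -1.2900 + -0.9400i → escape time 3
(row=4, col=2): c = -0.9000 + -0.9400i → escape time 3
(row=4, col=3): c = -0.5100 + -0.9400i → escape time 4
(row=4, col=4): c = -0.1200 + -0.9400i → escape time 9
(row=4, col=5): c = 0.2700 + -0.9400i → escape time 4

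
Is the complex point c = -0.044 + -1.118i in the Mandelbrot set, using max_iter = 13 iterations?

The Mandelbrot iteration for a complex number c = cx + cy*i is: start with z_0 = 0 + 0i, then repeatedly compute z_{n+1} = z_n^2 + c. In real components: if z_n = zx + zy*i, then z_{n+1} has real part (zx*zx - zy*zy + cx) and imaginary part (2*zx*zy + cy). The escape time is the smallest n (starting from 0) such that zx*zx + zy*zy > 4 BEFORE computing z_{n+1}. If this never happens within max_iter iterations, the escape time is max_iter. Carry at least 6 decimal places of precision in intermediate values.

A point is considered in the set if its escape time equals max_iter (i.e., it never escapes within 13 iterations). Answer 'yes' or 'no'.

Answer: no

Derivation:
z_0 = 0 + 0i, c = -0.0440 + -1.1180i
Iter 1: z = -0.0440 + -1.1180i, |z|^2 = 1.2519
Iter 2: z = -1.2920 + -1.0196i, |z|^2 = 2.7088
Iter 3: z = 0.5856 + 1.5167i, |z|^2 = 2.6432
Iter 4: z = -2.0013 + 0.6584i, |z|^2 = 4.4387
Escaped at iteration 4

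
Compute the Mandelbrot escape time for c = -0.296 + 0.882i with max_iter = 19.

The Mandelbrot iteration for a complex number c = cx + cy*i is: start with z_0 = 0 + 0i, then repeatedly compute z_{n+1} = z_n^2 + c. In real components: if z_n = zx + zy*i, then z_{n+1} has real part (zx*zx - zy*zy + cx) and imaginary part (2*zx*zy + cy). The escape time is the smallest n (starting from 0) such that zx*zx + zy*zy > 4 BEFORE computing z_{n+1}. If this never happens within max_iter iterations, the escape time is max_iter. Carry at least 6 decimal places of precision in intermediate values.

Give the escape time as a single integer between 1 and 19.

Answer: 7

Derivation:
z_0 = 0 + 0i, c = -0.2960 + 0.8820i
Iter 1: z = -0.2960 + 0.8820i, |z|^2 = 0.8655
Iter 2: z = -0.9863 + 0.3599i, |z|^2 = 1.1023
Iter 3: z = 0.5473 + 0.1721i, |z|^2 = 0.3292
Iter 4: z = -0.0261 + 1.0704i, |z|^2 = 1.1465
Iter 5: z = -1.4411 + 0.8261i, |z|^2 = 2.7594
Iter 6: z = 1.0984 + -1.4992i, |z|^2 = 3.4540
Iter 7: z = -1.3372 + -2.4113i, |z|^2 = 7.6024
Escaped at iteration 7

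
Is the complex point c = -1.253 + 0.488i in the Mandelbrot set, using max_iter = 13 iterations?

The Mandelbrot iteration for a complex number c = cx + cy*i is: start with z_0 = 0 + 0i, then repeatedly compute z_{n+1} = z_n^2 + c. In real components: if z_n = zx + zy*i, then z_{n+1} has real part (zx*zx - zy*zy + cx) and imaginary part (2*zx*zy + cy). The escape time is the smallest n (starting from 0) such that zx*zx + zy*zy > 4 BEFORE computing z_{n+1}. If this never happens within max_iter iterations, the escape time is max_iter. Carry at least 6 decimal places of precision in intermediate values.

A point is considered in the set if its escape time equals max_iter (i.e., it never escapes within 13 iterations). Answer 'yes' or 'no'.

z_0 = 0 + 0i, c = -1.2530 + 0.4880i
Iter 1: z = -1.2530 + 0.4880i, |z|^2 = 1.8082
Iter 2: z = 0.0789 + -0.7349i, |z|^2 = 0.5463
Iter 3: z = -1.7869 + 0.3721i, |z|^2 = 3.3315
Iter 4: z = 1.8016 + -0.8417i, |z|^2 = 3.9542
Iter 5: z = 1.2841 + -2.5449i, |z|^2 = 8.1255
Escaped at iteration 5

Answer: no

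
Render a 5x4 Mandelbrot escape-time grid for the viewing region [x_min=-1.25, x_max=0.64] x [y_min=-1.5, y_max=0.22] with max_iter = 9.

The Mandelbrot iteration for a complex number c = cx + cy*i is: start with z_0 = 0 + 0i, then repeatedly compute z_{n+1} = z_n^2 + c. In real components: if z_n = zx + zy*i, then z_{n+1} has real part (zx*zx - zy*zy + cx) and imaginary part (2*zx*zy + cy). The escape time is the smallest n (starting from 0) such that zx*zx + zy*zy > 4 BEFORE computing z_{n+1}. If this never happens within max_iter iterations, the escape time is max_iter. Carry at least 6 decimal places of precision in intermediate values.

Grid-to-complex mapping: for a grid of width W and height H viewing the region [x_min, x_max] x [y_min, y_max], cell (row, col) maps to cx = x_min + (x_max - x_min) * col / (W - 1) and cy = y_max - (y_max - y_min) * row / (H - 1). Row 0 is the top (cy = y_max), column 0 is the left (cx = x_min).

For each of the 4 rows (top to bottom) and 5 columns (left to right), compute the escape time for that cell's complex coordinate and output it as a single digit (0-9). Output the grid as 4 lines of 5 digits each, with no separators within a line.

(row=0, col=0): c = -1.2500 + 0.2200i → escape time 9
(row=0, col=1): c = -0.7775 + 0.2200i → escape time 9
(row=0, col=2): c = -0.3050 + 0.2200i → escape time 9
(row=0, col=3): c = 0.1675 + 0.2200i → escape time 9
(row=0, col=4): c = 0.6400 + 0.2200i → escape time 4
(row=1, col=0): c = -1.2500 + -0.3533i → escape time 9
(row=1, col=1): c = -0.7775 + -0.3533i → escape time 8
(row=1, col=2): c = -0.3050 + -0.3533i → escape time 9
(row=1, col=3): c = 0.1675 + -0.3533i → escape time 9
(row=1, col=4): c = 0.6400 + -0.3533i → escape time 3
(row=2, col=0): c = -1.2500 + -0.9267i → escape time 3
(row=2, col=1): c = -0.7775 + -0.9267i → escape time 4
(row=2, col=2): c = -0.3050 + -0.9267i → escape time 5
(row=2, col=3): c = 0.1675 + -0.9267i → escape time 4
(row=2, col=4): c = 0.6400 + -0.9267i → escape time 2
(row=3, col=0): c = -1.2500 + -1.5000i → escape time 2
(row=3, col=1): c = -0.7775 + -1.5000i → escape time 2
(row=3, col=2): c = -0.3050 + -1.5000i → escape time 2
(row=3, col=3): c = 0.1675 + -1.5000i → escape time 2
(row=3, col=4): c = 0.6400 + -1.5000i → escape time 2

Answer: 99994
98993
34542
22222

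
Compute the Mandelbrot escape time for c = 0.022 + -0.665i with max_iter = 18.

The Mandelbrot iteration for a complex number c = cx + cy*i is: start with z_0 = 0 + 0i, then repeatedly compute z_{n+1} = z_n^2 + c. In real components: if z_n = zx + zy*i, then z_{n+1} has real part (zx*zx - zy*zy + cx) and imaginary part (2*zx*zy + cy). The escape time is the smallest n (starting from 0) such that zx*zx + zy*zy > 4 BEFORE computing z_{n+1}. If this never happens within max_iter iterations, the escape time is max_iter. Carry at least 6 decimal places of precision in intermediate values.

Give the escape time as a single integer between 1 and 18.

Answer: 14

Derivation:
z_0 = 0 + 0i, c = 0.0220 + -0.6650i
Iter 1: z = 0.0220 + -0.6650i, |z|^2 = 0.4427
Iter 2: z = -0.4197 + -0.6943i, |z|^2 = 0.6582
Iter 3: z = -0.2838 + -0.0822i, |z|^2 = 0.0873
Iter 4: z = 0.0958 + -0.6184i, |z|^2 = 0.3915
Iter 5: z = -0.3512 + -0.7835i, |z|^2 = 0.7372
Iter 6: z = -0.4685 + -0.1147i, |z|^2 = 0.2327
Iter 7: z = 0.2283 + -0.5575i, |z|^2 = 0.3630
Iter 8: z = -0.2367 + -0.9196i, |z|^2 = 0.9017
Iter 9: z = -0.7676 + -0.2297i, |z|^2 = 0.6420
Iter 10: z = 0.5585 + -0.3123i, |z|^2 = 0.4095
Iter 11: z = 0.2364 + -1.0139i, |z|^2 = 1.0839
Iter 12: z = -0.9501 + -1.1443i, |z|^2 = 2.2121
Iter 13: z = -0.3847 + 1.5094i, |z|^2 = 2.4264
Iter 14: z = -2.1084 + -1.8264i, |z|^2 = 7.7810
Escaped at iteration 14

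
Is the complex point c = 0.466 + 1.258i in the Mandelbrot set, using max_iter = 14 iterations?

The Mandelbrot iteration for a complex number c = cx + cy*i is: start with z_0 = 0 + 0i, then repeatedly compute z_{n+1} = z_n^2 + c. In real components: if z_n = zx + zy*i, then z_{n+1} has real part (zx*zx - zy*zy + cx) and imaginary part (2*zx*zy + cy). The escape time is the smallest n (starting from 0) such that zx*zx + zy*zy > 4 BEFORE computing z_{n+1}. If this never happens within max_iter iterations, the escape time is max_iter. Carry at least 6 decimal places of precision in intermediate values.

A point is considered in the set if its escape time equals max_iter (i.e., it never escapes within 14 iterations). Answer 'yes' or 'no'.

Answer: no

Derivation:
z_0 = 0 + 0i, c = 0.4660 + 1.2580i
Iter 1: z = 0.4660 + 1.2580i, |z|^2 = 1.7997
Iter 2: z = -0.8994 + 2.4305i, |z|^2 = 6.7161
Escaped at iteration 2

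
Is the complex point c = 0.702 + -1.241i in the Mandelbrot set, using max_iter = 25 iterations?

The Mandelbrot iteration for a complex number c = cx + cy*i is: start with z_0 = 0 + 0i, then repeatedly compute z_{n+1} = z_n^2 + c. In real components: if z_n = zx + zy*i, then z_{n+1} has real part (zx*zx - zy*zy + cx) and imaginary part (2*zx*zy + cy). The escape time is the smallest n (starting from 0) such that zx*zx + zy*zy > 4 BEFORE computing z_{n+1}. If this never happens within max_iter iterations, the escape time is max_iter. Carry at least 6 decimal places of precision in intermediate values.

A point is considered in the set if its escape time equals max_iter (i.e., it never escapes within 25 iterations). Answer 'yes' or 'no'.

z_0 = 0 + 0i, c = 0.7020 + -1.2410i
Iter 1: z = 0.7020 + -1.2410i, |z|^2 = 2.0329
Iter 2: z = -0.3453 + -2.9834i, |z|^2 = 9.0197
Escaped at iteration 2

Answer: no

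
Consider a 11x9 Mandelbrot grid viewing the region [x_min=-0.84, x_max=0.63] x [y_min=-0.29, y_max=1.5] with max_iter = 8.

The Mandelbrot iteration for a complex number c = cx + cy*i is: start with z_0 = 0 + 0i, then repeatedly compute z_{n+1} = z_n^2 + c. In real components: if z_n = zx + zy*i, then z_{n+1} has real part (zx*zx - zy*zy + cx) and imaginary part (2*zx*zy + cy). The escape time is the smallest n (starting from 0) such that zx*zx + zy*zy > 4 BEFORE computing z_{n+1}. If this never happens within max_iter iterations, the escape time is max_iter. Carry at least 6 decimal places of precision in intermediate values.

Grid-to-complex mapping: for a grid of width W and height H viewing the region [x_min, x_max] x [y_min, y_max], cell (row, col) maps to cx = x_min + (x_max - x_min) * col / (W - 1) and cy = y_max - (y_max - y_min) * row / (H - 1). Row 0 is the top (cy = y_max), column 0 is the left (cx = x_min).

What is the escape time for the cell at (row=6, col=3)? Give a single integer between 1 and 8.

Answer: 8

Derivation:
z_0 = 0 + 0i, c = -0.3990 + 0.1575i
Iter 1: z = -0.3990 + 0.1575i, |z|^2 = 0.1840
Iter 2: z = -0.2646 + 0.0318i, |z|^2 = 0.0710
Iter 3: z = -0.3300 + 0.1407i, |z|^2 = 0.1287
Iter 4: z = -0.3099 + 0.0647i, |z|^2 = 0.1002
Iter 5: z = -0.3072 + 0.1174i, |z|^2 = 0.1081
Iter 6: z = -0.3184 + 0.0854i, |z|^2 = 0.1087
Iter 7: z = -0.3049 + 0.1031i, |z|^2 = 0.1036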